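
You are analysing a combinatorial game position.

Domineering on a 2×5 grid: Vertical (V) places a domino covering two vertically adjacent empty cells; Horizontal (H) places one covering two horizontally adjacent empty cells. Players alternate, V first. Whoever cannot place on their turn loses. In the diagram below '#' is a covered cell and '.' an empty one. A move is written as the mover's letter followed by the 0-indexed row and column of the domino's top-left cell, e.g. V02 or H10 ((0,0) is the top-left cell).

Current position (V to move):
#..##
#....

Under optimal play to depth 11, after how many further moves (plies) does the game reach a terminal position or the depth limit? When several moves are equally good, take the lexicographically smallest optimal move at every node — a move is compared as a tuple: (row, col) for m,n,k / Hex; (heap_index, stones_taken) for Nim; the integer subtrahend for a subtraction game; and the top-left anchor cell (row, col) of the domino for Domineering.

PV length from [#..##/#....]: 3 plies

p1 V@[#..##/#....]: V01[##.##/##...]-1 V02[#.###/#.#..]+1*
p2 H@[#.###/#.#..]: H13[#.###/#.###]-1*
p3 V@[#.###/#.###]: V01[#####/#####]+1*
p4 H@[#####/#####] terminal -1; root [#..##/#....] d11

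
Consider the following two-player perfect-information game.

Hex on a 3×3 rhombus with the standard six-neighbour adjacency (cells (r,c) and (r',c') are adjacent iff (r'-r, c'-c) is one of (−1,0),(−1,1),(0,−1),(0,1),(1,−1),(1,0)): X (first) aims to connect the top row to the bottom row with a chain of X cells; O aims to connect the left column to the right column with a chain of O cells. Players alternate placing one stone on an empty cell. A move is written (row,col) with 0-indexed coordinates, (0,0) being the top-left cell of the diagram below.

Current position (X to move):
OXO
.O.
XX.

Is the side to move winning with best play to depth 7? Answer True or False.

ply 1, X at OXO/.O./XX. | (1,0)=+1→OXO/XO./XX.*; (1,2)=-1→OXO/.OX/XX.; (2,2)=-1→OXO/.O./XXX
ply 2: OXO/XO./XX. is terminal -1 (O); from OXO/.O./XX. depth 7

X winning at [OXO/.O./XX.]: True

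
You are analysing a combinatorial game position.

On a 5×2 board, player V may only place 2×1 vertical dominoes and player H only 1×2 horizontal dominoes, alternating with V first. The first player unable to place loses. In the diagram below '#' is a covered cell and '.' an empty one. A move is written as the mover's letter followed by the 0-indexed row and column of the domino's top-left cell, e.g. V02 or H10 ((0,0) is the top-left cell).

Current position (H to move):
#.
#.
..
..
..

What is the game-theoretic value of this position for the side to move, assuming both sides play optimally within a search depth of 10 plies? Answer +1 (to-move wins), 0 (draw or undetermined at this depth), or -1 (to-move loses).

value(#./#./../../.., H) = +1

[#./#./../../..] H move#1: H20:-1/#./#./##/../.., H30:+1/#./#./../##/..*, H40:-1/#./#./../../##
[#./#./../##/..] V move#2: V01:-1/##/##/../##/..*, V11:-1/#./##/.#/##/..
[##/##/../##/..] H move#3: H20:+1/##/##/##/##/..*, H40:+1/##/##/../##/##
[##/##/##/##/..] end (terminal -1, V#4); searched #./#./../../.. to 10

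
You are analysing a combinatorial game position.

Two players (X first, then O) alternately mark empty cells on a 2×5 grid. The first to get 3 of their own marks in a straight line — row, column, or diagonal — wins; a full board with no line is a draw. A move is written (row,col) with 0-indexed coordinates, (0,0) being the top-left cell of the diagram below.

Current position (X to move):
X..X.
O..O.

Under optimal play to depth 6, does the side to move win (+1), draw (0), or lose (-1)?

value(X..X./O..O., X) = +1

ply 1, X at X..X./O..O. | (0,1)=+0→XX.X./O..O.; (0,2)=+1→X.XX./O..O.*; (0,4)=+0→X..XX/O..O.; (1,1)=+0→X..X./OX.O.; (1,2)=+0→X..X./O.XO.; (1,4)=+0→X..X./O..OX
ply 2, O at X.XX./O..O. | (0,1)=-1→XOXX./O..O.*; (0,4)=-1→X.XXO/O..O.; (1,1)=-1→X.XX./OO.O.; (1,2)=-1→X.XX./O.OO.; (1,4)=-1→X.XX./O..OO
ply 3, X at XOXX./O..O. | (0,4)=+1→XOXXX/O..O.*; (1,1)=+0→XOXX./OX.O.; (1,2)=+0→XOXX./O.XO.; (1,4)=+0→XOXX./O..OX
ply 4: XOXXX/O..O. is terminal -1 (O); from X..X./O..O. depth 6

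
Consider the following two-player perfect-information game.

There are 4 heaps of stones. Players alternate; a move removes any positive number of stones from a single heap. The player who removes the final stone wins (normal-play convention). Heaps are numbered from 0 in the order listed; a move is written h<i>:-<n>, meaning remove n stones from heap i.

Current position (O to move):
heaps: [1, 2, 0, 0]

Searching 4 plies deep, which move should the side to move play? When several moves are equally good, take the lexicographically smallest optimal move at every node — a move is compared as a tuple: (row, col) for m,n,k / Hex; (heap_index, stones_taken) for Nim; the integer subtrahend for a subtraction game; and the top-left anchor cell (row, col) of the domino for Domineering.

O's best at [(1,2,0,0)]: h1:-1

p1 O@[(1,2,0,0)]: h0:-1[(0,2,0,0)]-1 h1:-1[(1,1,0,0)]+1* h1:-2[(1,0,0,0)]-1
p2 X@[(1,1,0,0)]: h0:-1[(0,1,0,0)]-1* h1:-1[(1,0,0,0)]-1
p3 O@[(0,1,0,0)]: h1:-1[(0,0,0,0)]+1*
p4 X@[(0,0,0,0)] terminal -1; root [(1,2,0,0)] d4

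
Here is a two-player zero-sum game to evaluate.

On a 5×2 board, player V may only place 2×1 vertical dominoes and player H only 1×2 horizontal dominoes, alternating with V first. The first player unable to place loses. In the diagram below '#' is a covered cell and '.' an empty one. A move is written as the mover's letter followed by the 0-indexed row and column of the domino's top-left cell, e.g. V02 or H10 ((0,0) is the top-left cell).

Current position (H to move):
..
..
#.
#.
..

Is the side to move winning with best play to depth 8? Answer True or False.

ply 1, H at ../../#./#./.. | H00=+1→##/../#./#./..*; H10=+1→../##/#./#./..; H40=-1→../../#./#./##
ply 2, V at ##/../#./#./.. | V11=-1→##/.#/##/#./..*; V21=-1→##/../##/##/..; V31=-1→##/../#./##/.#
ply 3, H at ##/.#/##/#./.. | H40=+1→##/.#/##/#./##*
ply 4: ##/.#/##/#./## is terminal -1 (V); from ../../#./#./.. depth 8

H winning at [../../#./#./..]: True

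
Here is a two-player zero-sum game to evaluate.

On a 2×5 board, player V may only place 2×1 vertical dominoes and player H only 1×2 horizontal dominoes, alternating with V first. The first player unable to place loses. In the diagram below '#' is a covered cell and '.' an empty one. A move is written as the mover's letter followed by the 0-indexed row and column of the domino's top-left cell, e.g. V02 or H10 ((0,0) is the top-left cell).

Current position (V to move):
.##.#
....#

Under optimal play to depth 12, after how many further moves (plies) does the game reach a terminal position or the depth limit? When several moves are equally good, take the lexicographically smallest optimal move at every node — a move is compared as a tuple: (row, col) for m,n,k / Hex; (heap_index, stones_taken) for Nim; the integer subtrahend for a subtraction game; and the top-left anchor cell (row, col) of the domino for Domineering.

[.##.#/....#] V move#1: V00:-1/###.#/#...#*, V03:-1/.####/...##
[###.#/#...#] H move#2: H11:-1/###.#/###.#, H12:+1/###.#/#.###*
[###.#/#.###] end (terminal -1, V#3); searched .##.#/....# to 12

PV length from [.##.#/....#]: 2 plies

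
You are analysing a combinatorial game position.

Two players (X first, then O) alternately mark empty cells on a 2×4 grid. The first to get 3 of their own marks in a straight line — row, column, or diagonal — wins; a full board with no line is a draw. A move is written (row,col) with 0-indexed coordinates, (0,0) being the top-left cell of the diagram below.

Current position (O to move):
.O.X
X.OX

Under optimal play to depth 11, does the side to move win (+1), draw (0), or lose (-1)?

value(.O.X/X.OX, O) = 0

p1 O@[.O.X/X.OX]: (0,0)[OO.X/X.OX]+0* (0,2)[.OOX/X.OX]+0 (1,1)[.O.X/XOOX]+0
p2 X@[OO.X/X.OX]: (0,2)[OOXX/X.OX]+0* (1,1)[OO.X/XXOX]-1
p3 O@[OOXX/X.OX]: (1,1)[OOXX/XOOX]+0*
p4 X@[OOXX/XOOX] terminal +0; root [.O.X/X.OX] d11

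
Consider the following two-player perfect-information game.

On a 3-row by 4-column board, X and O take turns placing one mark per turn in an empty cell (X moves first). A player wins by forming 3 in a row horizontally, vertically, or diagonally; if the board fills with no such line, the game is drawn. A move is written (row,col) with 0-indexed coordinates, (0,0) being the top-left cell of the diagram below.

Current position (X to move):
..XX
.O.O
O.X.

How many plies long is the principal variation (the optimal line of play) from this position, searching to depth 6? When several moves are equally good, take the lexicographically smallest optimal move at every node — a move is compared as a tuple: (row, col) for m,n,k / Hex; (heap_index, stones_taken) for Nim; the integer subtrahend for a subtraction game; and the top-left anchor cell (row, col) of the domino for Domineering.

p1 X@[..XX/.O.O/O.X.]: (0,0)[X.XX/.O.O/O.X.]-1 (0,1)[.XXX/.O.O/O.X.]+1* (1,0)[..XX/XO.O/O.X.]-1 (1,2)[..XX/.OXO/O.X.]+1 (2,1)[..XX/.O.O/OXX.]-1 (2,3)[..XX/.O.O/O.XX]-1
p2 O@[.XXX/.O.O/O.X.] terminal -1; root [..XX/.O.O/O.X.] d6

PV length from [..XX/.O.O/O.X.]: 1 ply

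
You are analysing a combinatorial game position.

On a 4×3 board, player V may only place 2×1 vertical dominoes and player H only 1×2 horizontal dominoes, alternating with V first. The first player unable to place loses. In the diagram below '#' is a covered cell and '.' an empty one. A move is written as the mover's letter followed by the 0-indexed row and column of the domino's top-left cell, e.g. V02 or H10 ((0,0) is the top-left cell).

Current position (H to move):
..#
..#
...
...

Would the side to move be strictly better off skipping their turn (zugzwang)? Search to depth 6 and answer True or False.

ply 1, H at ..#/..#/.../... | H00=-1→###/..#/.../...*; H10=-1→..#/###/.../...; H20=-1→..#/..#/##./...; H21=-1→..#/..#/.##/...; H30=-1→..#/..#/.../##.; H31=-1→..#/..#/.../.##
ply 2, V at ###/..#/.../... | V10=-1→###/#.#/#../...; V11=+1→###/.##/.#./...*; V20=-1→###/..#/#../#..; V21=+1→###/..#/.#./.#.; V22=-1→###/..#/..#/..#
ply 3, H at ###/.##/.#./... | H30=-1→###/.##/.#./##.*; H31=-1→###/.##/.#./.##
ply 4, V at ###/.##/.#./##. | V10=+1→###/###/##./##.*; V22=+1→###/.##/.##/###
ply 5: ###/###/##./##. is terminal -1 (H); from ..#/..#/.../... depth 6
if H skipped the turn, V would face:
~ ply 1, V at ..#/..#/.../... | V00=+1→#.#/#.#/.../...*; V01=+1→.##/.##/.../...; V10=-1→..#/#.#/#../...; V11=+1→..#/.##/.#./...; V20=+1→..#/..#/#../#..; V21=+1→..#/..#/.#./.#.; V22=+1→..#/..#/..#/..#
~ ply 2, H at #.#/#.#/.../... | H20=-1→#.#/#.#/##./...*; H21=-1→#.#/#.#/.##/...; H30=-1→#.#/#.#/.../##.; H31=-1→#.#/#.#/.../.##
~ ply 3, V at #.#/#.#/##./... | V01=-1→###/###/##./...; V22=+1→#.#/#.#/###/..#*
~ ply 4, H at #.#/#.#/###/..# | H30=-1→#.#/#.#/###/###*
~ ply 5, V at #.#/#.#/###/### | V01=+1→###/###/###/###*
~ ply 6: ###/###/###/### is terminal -1 (H); from ..#/..#/.../... depth 6
compare (H): move=-1 vs pass=-1

zugzwang(..#/..#/.../..., H) = False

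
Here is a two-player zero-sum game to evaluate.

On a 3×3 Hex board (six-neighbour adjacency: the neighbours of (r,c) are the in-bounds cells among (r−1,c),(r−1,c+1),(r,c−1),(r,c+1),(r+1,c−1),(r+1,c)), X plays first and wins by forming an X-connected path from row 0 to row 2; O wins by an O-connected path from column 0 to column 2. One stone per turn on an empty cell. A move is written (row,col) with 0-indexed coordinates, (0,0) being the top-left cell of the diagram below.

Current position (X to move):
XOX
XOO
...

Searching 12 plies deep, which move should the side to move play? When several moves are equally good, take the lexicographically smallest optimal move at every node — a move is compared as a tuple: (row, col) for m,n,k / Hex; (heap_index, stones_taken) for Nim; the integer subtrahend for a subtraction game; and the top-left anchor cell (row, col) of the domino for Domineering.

X's best at [XOX/XOO/...]: (2,0)

ply 1, X at XOX/XOO/... | (2,0)=+1→XOX/XOO/X..*; (2,1)=-1→XOX/XOO/.X.; (2,2)=-1→XOX/XOO/..X
ply 2: XOX/XOO/X.. is terminal -1 (O); from XOX/XOO/... depth 12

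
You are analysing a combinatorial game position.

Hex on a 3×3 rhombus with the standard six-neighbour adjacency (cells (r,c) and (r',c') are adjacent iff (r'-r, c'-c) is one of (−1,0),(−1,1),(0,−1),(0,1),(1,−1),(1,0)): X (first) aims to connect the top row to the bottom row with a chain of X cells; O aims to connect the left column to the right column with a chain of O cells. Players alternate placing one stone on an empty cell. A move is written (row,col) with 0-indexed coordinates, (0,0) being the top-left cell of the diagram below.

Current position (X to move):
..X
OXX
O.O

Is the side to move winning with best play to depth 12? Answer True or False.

X winning at [..X/OXX/O.O]: True

p1 X@[..X/OXX/O.O]: (0,0)[X.X/OXX/O.O]-1 (0,1)[.XX/OXX/O.O]-1 (2,1)[..X/OXX/OXO]+1*
p2 O@[..X/OXX/OXO] terminal -1; root [..X/OXX/O.O] d12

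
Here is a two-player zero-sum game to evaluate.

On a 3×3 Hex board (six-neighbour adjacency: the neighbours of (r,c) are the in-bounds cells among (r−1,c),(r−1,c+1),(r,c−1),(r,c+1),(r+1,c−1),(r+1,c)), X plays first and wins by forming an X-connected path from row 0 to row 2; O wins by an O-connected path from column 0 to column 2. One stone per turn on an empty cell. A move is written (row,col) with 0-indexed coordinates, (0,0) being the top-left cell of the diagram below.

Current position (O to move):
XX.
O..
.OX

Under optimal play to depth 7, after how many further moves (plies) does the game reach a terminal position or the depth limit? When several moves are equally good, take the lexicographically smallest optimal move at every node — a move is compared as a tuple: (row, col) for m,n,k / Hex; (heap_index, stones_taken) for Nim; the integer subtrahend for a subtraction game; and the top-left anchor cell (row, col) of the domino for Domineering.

ply 1, O at XX./O../.OX | (0,2)=-1→XXO/O../.OX; (1,1)=+1→XX./OO./.OX*; (1,2)=+1→XX./O.O/.OX; (2,0)=-1→XX./O../OOX
ply 2, X at XX./OO./.OX | (0,2)=-1→XXX/OO./.OX*; (1,2)=-1→XX./OOX/.OX; (2,0)=-1→XX./OO./XOX
ply 3, O at XXX/OO./.OX | (1,2)=+1→XXX/OOO/.OX*; (2,0)=-1→XXX/OO./OOX
ply 4: XXX/OOO/.OX is terminal -1 (X); from XX./O../.OX depth 7

PV length from [XX./O../.OX]: 3 plies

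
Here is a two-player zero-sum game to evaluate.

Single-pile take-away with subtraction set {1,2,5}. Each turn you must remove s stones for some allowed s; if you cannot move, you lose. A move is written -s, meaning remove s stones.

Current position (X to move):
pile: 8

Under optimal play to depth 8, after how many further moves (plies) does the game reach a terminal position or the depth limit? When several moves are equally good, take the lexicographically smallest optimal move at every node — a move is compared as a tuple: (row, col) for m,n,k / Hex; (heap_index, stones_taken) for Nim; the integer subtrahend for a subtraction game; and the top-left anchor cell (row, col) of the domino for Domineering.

ply 1, X at 8 | -1=-1→7; -2=+1→6*; -5=+1→3
ply 2, O at 6 | -1=-1→5*; -2=-1→4; -5=-1→1
ply 3, X at 5 | -1=-1→4; -2=+1→3*; -5=+1→0
ply 4, O at 3 | -1=-1→2*; -2=-1→1
ply 5, X at 2 | -1=-1→1; -2=+1→0*
ply 6: 0 is terminal -1 (O); from 8 depth 8

PV length from [8]: 5 plies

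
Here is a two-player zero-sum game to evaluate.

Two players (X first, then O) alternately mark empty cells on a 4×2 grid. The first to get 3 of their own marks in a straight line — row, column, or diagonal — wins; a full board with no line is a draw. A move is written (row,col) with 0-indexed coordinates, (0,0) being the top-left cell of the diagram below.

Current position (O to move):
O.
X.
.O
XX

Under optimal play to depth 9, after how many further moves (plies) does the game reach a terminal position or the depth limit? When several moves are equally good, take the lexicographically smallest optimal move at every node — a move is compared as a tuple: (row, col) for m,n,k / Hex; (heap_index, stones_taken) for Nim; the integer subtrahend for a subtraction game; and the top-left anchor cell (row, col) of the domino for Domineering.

ply 1, O at O./X./.O/XX | (0,1)=-1→OO/X./.O/XX; (1,1)=-1→O./XO/.O/XX; (2,0)=+0→O./X./OO/XX*
ply 2, X at O./X./OO/XX | (0,1)=+0→OX/X./OO/XX*; (1,1)=+0→O./XX/OO/XX
ply 3, O at OX/X./OO/XX | (1,1)=+0→OX/XO/OO/XX*
ply 4: OX/XO/OO/XX is terminal +0 (X); from O./X./.O/XX depth 9

PV length from [O./X./.O/XX]: 3 plies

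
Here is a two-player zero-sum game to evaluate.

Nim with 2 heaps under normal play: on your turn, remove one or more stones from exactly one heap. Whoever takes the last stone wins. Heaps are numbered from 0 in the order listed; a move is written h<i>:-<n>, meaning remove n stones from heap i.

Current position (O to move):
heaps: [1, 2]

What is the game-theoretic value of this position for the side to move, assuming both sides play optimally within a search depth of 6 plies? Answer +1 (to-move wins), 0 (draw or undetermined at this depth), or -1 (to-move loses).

[(1,2)] O move#1: h0:-1:-1/(0,2), h1:-1:+1/(1,1)*, h1:-2:-1/(1,0)
[(1,1)] X move#2: h0:-1:-1/(0,1)*, h1:-1:-1/(1,0)
[(0,1)] O move#3: h1:-1:+1/(0,0)*
[(0,0)] end (terminal -1, X#4); searched (1,2) to 6

value((1,2), O) = +1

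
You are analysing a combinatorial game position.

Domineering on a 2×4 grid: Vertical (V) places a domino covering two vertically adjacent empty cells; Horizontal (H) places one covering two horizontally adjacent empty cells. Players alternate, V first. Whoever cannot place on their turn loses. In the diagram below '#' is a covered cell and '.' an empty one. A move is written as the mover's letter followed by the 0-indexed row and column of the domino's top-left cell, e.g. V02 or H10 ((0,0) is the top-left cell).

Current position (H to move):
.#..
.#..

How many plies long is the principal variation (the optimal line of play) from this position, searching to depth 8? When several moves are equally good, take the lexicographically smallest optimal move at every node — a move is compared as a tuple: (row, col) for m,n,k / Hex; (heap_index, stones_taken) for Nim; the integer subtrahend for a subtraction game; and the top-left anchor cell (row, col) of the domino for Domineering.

ply 1, H at .#../.#.. | H02=+1→.###/.#..*; H12=+1→.#../.###
ply 2, V at .###/.#.. | V00=-1→####/##..*
ply 3, H at ####/##.. | H12=+1→####/####*
ply 4: ####/#### is terminal -1 (V); from .#../.#.. depth 8

PV length from [.#../.#..]: 3 plies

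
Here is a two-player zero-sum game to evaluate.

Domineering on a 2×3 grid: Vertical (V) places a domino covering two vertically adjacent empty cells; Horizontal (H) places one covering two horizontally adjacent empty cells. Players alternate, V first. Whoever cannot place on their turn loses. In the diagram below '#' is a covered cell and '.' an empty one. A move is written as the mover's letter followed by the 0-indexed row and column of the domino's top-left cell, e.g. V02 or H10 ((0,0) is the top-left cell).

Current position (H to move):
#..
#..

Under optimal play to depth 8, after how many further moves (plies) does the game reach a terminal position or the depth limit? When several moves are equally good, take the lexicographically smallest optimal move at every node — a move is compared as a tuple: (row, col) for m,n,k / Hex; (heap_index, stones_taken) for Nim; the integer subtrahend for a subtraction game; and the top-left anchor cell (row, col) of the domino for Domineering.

p1 H@[#../#..]: H01[###/#..]+1* H11[#../###]+1
p2 V@[###/#..] terminal -1; root [#../#..] d8

PV length from [#../#..]: 1 ply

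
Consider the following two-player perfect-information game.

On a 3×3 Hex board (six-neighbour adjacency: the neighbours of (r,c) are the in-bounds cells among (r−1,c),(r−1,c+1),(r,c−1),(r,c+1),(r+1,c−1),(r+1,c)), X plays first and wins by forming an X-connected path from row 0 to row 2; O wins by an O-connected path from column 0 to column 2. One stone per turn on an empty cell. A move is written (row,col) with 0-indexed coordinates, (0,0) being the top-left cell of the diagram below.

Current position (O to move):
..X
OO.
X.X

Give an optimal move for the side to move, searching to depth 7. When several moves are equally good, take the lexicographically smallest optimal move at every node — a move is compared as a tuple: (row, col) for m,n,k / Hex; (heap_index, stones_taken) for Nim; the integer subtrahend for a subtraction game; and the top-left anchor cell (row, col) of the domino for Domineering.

p1 O@[..X/OO./X.X]: (0,0)[O.X/OO./X.X]-1 (0,1)[.OX/OO./X.X]-1 (1,2)[..X/OOO/X.X]+1* (2,1)[..X/OO./XOX]-1
p2 X@[..X/OOO/X.X] terminal -1; root [..X/OO./X.X] d7

O's best at [..X/OO./X.X]: (1,2)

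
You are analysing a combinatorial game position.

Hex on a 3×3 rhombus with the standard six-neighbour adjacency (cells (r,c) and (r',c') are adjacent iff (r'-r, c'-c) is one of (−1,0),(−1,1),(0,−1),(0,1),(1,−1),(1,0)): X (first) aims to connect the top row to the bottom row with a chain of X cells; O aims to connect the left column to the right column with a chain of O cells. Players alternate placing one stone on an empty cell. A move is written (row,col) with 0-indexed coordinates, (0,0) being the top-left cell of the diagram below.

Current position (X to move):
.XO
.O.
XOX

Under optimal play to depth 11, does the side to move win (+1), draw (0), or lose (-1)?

p1 X@[.XO/.O./XOX]: (0,0)[XXO/.O./XOX]-1 (1,0)[.XO/XO./XOX]+1* (1,2)[.XO/.OX/XOX]-1
p2 O@[.XO/XO./XOX] terminal -1; root [.XO/.O./XOX] d11

value(.XO/.O./XOX, X) = +1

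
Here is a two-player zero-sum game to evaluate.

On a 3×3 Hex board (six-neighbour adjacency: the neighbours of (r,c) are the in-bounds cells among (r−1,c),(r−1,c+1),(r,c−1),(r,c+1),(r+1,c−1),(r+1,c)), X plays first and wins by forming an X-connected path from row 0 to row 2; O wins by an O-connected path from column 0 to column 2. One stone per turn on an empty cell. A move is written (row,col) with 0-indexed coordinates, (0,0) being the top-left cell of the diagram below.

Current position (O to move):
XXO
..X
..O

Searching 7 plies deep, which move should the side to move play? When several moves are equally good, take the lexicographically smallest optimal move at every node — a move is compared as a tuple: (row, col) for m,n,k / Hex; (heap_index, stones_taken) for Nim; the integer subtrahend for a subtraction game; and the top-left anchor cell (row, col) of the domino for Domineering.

ply 1, O at XXO/..X/..O | (1,0)=-1→XXO/O.X/..O; (1,1)=+1→XXO/.OX/..O*; (2,0)=+1→XXO/..X/O.O; (2,1)=-1→XXO/..X/.OO
ply 2, X at XXO/.OX/..O | (1,0)=-1→XXO/XOX/..O*; (2,0)=-1→XXO/.OX/X.O; (2,1)=-1→XXO/.OX/.XO
ply 3, O at XXO/XOX/..O | (2,0)=+1→XXO/XOX/O.O*; (2,1)=-1→XXO/XOX/.OO
ply 4: XXO/XOX/O.O is terminal -1 (X); from XXO/..X/..O depth 7

O's best at [XXO/..X/..O]: (1,1)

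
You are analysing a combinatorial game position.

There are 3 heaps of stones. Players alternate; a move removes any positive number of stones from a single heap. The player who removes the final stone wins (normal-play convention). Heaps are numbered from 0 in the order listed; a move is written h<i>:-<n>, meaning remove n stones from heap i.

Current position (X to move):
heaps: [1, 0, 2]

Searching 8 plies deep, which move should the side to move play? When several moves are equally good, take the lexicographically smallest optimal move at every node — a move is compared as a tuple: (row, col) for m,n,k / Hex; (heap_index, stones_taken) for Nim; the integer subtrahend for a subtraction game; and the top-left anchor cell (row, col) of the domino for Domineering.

ply 1, X at (1,0,2) | h0:-1=-1→(0,0,2); h2:-1=+1→(1,0,1)*; h2:-2=-1→(1,0,0)
ply 2, O at (1,0,1) | h0:-1=-1→(0,0,1)*; h2:-1=-1→(1,0,0)
ply 3, X at (0,0,1) | h2:-1=+1→(0,0,0)*
ply 4: (0,0,0) is terminal -1 (O); from (1,0,2) depth 8

X's best at [(1,0,2)]: h2:-1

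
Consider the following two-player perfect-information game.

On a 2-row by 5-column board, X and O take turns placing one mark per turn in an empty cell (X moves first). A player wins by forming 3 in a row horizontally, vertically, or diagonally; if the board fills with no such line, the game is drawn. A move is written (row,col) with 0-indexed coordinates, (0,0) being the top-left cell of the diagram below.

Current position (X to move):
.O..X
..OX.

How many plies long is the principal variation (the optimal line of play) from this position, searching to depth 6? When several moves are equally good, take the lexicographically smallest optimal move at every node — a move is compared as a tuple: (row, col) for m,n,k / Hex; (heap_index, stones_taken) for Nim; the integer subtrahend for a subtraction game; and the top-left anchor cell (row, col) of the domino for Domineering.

ply 1, X at .O..X/..OX. | (0,0)=+0→XO..X/..OX.*; (0,2)=+0→.OX.X/..OX.; (0,3)=+0→.O.XX/..OX.; (1,0)=-1→.O..X/X.OX.; (1,1)=-1→.O..X/.XOX.; (1,4)=-1→.O..X/..OXX
ply 2, O at XO..X/..OX. | (0,2)=+0→XOO.X/..OX.*; (0,3)=+0→XO.OX/..OX.; (1,0)=+0→XO..X/O.OX.; (1,1)=+0→XO..X/.OOX.; (1,4)=+0→XO..X/..OXO
ply 3, X at XOO.X/..OX. | (0,3)=+0→XOOXX/..OX.*; (1,0)=-1→XOO.X/X.OX.; (1,1)=-1→XOO.X/.XOX.; (1,4)=-1→XOO.X/..OXX
ply 4, O at XOOXX/..OX. | (1,0)=+0→XOOXX/O.OX.*; (1,1)=+0→XOOXX/.OOX.; (1,4)=+0→XOOXX/..OXO
ply 5, X at XOOXX/O.OX. | (1,1)=+0→XOOXX/OXOX.*; (1,4)=-1→XOOXX/O.OXX
ply 6, O at XOOXX/OXOX. | (1,4)=+0→XOOXX/OXOXO*
ply 7: XOOXX/OXOXO is terminal +0 (X); from .O..X/..OX. depth 6

PV length from [.O..X/..OX.]: 6 plies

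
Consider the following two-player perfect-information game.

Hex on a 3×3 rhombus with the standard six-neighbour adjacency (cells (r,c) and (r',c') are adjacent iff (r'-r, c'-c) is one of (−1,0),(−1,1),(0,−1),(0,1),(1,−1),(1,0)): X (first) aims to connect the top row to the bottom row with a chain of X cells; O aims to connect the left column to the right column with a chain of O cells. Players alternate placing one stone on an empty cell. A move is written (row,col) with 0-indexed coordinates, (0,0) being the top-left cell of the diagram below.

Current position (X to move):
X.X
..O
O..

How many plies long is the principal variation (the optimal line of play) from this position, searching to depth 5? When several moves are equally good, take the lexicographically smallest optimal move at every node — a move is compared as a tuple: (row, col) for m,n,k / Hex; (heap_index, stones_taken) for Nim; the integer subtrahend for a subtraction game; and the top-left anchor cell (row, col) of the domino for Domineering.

PV length from [X.X/..O/O..]: 4 plies

[X.X/..O/O..] X move#1: (0,1):-1/XXX/..O/O..*, (1,0):-1/X.X/X.O/O.., (1,1):-1/X.X/.XO/O.., (2,1):-1/X.X/..O/OX., (2,2):-1/X.X/..O/O.X
[XXX/..O/O..] O move#2: (1,0):+1/XXX/O.O/O..*, (1,1):+1/XXX/.OO/O.., (2,1):+1/XXX/..O/OO., (2,2):+1/XXX/..O/O.O
[XXX/O.O/O..] X move#3: (1,1):-1/XXX/OXO/O..*, (2,1):-1/XXX/O.O/OX., (2,2):-1/XXX/O.O/O.X
[XXX/OXO/O..] O move#4: (2,1):+1/XXX/OXO/OO.*, (2,2):-1/XXX/OXO/O.O
[XXX/OXO/OO.] end (terminal -1, X#5); searched X.X/..O/O.. to 5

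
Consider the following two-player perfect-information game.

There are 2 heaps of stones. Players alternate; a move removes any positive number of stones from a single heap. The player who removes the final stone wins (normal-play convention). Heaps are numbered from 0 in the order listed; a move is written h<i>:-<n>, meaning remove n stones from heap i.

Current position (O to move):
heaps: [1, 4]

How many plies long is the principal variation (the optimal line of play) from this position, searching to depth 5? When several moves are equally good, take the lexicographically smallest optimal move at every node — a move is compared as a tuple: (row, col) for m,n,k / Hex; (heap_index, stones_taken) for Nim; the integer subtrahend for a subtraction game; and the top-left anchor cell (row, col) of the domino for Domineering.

PV length from [(1,4)]: 3 plies

[(1,4)] O move#1: h0:-1:-1/(0,4), h1:-1:-1/(1,3), h1:-2:-1/(1,2), h1:-3:+1/(1,1)*, h1:-4:-1/(1,0)
[(1,1)] X move#2: h0:-1:-1/(0,1)*, h1:-1:-1/(1,0)
[(0,1)] O move#3: h1:-1:+1/(0,0)*
[(0,0)] end (terminal -1, X#4); searched (1,4) to 5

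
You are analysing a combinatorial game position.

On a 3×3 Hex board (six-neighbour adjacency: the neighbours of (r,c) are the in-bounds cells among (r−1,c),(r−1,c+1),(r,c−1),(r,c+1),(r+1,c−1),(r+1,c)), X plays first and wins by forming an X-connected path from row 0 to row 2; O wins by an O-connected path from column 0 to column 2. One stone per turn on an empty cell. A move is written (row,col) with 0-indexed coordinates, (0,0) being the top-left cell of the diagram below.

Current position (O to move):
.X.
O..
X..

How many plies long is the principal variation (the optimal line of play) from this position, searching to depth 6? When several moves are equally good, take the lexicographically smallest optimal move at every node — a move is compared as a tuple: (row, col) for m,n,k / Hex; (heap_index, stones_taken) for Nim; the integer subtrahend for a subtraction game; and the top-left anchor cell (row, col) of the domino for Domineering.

PV length from [.X./O../X..]: 3 plies

[.X./O../X..] O move#1: (0,0):-1/OX./O../X.., (0,2):-1/.XO/O../X.., (1,1):+1/.X./OO./X..*, (1,2):-1/.X./O.O/X.., (2,1):-1/.X./O../XO., (2,2):-1/.X./O../X.O
[.X./OO./X..] X move#2: (0,0):-1/XX./OO./X..*, (0,2):-1/.XX/OO./X.., (1,2):-1/.X./OOX/X.., (2,1):-1/.X./OO./XX., (2,2):-1/.X./OO./X.X
[XX./OO./X..] O move#3: (0,2):+1/XXO/OO./X..*, (1,2):+1/XX./OOO/X.., (2,1):+1/XX./OO./XO., (2,2):+1/XX./OO./X.O
[XXO/OO./X..] end (terminal -1, X#4); searched .X./O../X.. to 6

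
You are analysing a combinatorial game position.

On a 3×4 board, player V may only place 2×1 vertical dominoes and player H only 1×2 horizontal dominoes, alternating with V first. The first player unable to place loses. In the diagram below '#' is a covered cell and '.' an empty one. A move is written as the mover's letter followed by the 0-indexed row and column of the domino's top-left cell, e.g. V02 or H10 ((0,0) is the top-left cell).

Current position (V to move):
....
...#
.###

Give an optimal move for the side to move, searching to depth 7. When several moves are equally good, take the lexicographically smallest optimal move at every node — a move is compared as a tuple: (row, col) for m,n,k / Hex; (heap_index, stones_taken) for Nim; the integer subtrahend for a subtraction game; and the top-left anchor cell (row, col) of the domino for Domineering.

V's best at [..../...#/.###]: V01

ply 1, V at ..../...#/.### | V00=-1→#.../#..#/.###; V01=+1→.#../.#.#/.###*; V02=-1→..#./..##/.###; V10=-1→..../#..#/####
ply 2, H at .#../.#.#/.### | H02=-1→.###/.#.#/.###*
ply 3, V at .###/.#.#/.### | V00=+1→####/##.#/.###*; V10=+1→.###/##.#/####
ply 4: ####/##.#/.### is terminal -1 (H); from ..../...#/.### depth 7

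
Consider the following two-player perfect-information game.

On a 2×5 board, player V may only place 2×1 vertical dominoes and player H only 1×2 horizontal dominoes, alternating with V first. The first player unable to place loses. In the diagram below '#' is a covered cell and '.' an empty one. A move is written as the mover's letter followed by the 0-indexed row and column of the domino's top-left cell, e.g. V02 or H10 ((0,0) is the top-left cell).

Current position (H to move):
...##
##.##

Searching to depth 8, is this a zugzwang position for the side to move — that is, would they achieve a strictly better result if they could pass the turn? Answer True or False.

zugzwang(...##/##.##, H) = False

p1 H@[...##/##.##]: H00[##.##/##.##]-1 H01[.####/##.##]+1*
p2 V@[.####/##.##] terminal -1; root [...##/##.##] d8
if H skipped the turn, V would face:
~ p1 V@[...##/##.##]: V02[..###/#####]-1*
~ p2 H@[..###/#####]: H00[#####/#####]+1*
~ p3 V@[#####/#####] terminal -1; root [...##/##.##] d8
compare (H): move=+1 vs pass=+1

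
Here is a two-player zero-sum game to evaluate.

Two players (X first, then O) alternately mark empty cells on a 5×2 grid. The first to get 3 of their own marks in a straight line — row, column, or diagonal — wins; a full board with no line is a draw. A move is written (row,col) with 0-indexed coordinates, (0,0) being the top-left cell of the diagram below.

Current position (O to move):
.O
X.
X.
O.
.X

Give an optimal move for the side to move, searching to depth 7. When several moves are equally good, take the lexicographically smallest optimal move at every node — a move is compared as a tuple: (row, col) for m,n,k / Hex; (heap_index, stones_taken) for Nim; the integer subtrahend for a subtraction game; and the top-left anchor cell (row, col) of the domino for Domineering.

[.O/X./X./O./.X] O move#1: (0,0):+0/OO/X./X./O./.X*, (1,1):-1/.O/XO/X./O./.X, (2,1):-1/.O/X./XO/O./.X, (3,1):-1/.O/X./X./OO/.X, (4,0):-1/.O/X./X./O./OX
[OO/X./X./O./.X] X move#2: (1,1):+0/OO/XX/X./O./.X*, (2,1):+0/OO/X./XX/O./.X, (3,1):+0/OO/X./X./OX/.X, (4,0):+0/OO/X./X./O./XX
[OO/XX/X./O./.X] O move#3: (2,1):+0/OO/XX/XO/O./.X*, (3,1):+0/OO/XX/X./OO/.X, (4,0):+0/OO/XX/X./O./OX
[OO/XX/XO/O./.X] X move#4: (3,1):+0/OO/XX/XO/OX/.X*, (4,0):+0/OO/XX/XO/O./XX
[OO/XX/XO/OX/.X] O move#5: (4,0):+0/OO/XX/XO/OX/OX*
[OO/XX/XO/OX/OX] end (terminal +0, X#6); searched .O/X./X./O./.X to 7

O's best at [.O/X./X./O./.X]: (0,0)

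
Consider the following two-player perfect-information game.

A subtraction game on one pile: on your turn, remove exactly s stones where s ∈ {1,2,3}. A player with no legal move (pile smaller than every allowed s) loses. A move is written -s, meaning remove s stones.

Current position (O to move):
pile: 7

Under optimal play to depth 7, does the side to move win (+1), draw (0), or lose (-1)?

p1 O@[7]: -1[6]-1 -2[5]-1 -3[4]+1*
p2 X@[4]: -1[3]-1* -2[2]-1 -3[1]-1
p3 O@[3]: -1[2]-1 -2[1]-1 -3[0]+1*
p4 X@[0] terminal -1; root [7] d7

value(7, O) = +1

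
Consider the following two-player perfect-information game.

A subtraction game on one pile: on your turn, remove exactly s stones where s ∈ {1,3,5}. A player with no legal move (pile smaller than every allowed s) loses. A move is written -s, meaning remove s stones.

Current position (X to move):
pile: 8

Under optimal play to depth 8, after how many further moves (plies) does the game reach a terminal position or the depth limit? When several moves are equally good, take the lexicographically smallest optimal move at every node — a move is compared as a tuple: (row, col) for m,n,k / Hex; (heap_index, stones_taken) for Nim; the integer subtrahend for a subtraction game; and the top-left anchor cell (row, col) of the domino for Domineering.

p1 X@[8]: -1[7]-1* -3[5]-1 -5[3]-1
p2 O@[7]: -1[6]+1* -3[4]+1 -5[2]+1
p3 X@[6]: -1[5]-1* -3[3]-1 -5[1]-1
p4 O@[5]: -1[4]+1* -3[2]+1 -5[0]+1
p5 X@[4]: -1[3]-1* -3[1]-1
p6 O@[3]: -1[2]+1* -3[0]+1
p7 X@[2]: -1[1]-1*
p8 O@[1]: -1[0]+1*
p9 X@[0] terminal -1; root [8] d8

PV length from [8]: 8 plies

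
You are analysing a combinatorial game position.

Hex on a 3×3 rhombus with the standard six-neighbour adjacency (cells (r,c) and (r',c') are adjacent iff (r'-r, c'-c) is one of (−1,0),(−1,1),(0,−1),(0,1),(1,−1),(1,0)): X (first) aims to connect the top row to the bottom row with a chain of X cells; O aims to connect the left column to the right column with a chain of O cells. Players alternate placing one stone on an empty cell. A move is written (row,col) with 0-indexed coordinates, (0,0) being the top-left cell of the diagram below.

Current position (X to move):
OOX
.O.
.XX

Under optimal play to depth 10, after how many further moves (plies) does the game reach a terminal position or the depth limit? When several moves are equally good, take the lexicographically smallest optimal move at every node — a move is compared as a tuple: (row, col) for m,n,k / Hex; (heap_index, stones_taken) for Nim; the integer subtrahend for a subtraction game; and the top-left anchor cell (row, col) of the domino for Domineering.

PV length from [OOX/.O./.XX]: 1 ply

[OOX/.O./.XX] X move#1: (1,0):-1/OOX/XO./.XX, (1,2):+1/OOX/.OX/.XX*, (2,0):-1/OOX/.O./XXX
[OOX/.OX/.XX] end (terminal -1, O#2); searched OOX/.O./.XX to 10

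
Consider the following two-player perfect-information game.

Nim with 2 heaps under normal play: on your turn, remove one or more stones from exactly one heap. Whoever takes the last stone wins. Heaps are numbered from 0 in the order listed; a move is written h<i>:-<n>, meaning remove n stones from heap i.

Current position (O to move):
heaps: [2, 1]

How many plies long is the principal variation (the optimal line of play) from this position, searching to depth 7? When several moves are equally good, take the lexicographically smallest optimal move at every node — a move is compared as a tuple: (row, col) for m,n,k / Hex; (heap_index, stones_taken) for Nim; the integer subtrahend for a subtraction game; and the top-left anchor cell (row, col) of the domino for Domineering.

PV length from [(2,1)]: 3 plies

ply 1, O at (2,1) | h0:-1=+1→(1,1)*; h0:-2=-1→(0,1); h1:-1=-1→(2,0)
ply 2, X at (1,1) | h0:-1=-1→(0,1)*; h1:-1=-1→(1,0)
ply 3, O at (0,1) | h1:-1=+1→(0,0)*
ply 4: (0,0) is terminal -1 (X); from (2,1) depth 7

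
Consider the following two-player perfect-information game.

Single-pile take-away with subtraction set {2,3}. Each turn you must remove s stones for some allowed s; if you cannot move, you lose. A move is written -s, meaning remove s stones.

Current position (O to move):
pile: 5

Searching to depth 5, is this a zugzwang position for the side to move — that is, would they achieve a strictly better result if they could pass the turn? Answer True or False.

ply 1, O at 5 | -2=-1→3*; -3=-1→2
ply 2, X at 3 | -2=+1→1*; -3=+1→0
ply 3: 1 is terminal -1 (O); from 5 depth 5
if O skipped the turn, X would face:
~ ply 1, X at 5 | -2=-1→3*; -3=-1→2
~ ply 2, O at 3 | -2=+1→1*; -3=+1→0
~ ply 3: 1 is terminal -1 (X); from 5 depth 5
compare (O): move=-1 vs pass=+1

zugzwang(5, O) = True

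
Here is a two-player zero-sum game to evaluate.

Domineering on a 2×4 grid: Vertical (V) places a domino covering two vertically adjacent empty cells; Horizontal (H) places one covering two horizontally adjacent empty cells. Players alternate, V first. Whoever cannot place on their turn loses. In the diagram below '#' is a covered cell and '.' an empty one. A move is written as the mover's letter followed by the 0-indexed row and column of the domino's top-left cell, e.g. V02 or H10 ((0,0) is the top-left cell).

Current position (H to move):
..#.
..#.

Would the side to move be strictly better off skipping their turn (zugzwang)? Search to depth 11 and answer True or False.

zugzwang(..#./..#., H) = False

ply 1, H at ..#./..#. | H00=+1→###./..#.*; H10=+1→..#./###.
ply 2, V at ###./..#. | V03=-1→####/..##*
ply 3, H at ####/..## | H10=+1→####/####*
ply 4: ####/#### is terminal -1 (V); from ..#./..#. depth 11
suppose H passes — search the same position with V to move:
pass> ply 1, V at ..#./..#. | V00=+1→#.#./#.#.*; V01=+1→.##./.##.; V03=-1→..##/..##
pass> ply 2: #.#./#.#. is terminal -1 (H); from ..#./..#. depth 11
for H: play +1, pass -1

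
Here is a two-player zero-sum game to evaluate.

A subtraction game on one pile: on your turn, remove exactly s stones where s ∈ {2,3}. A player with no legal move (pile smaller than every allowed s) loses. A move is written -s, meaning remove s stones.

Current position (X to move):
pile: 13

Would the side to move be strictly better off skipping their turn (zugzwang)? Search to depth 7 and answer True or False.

[13] X move#1: -2:+1/11*, -3:+1/10
[11] O move#2: -2:-1/9*, -3:-1/8
[9] X move#3: -2:-1/7, -3:+1/6*
[6] O move#4: -2:-1/4*, -3:-1/3
[4] X move#5: -2:-1/2, -3:+1/1*
[1] end (terminal -1, O#6); searched 13 to 7
if X skipped the turn, O would face:
~ [13] O move#1: -2:+1/11*, -3:+1/10
~ [11] X move#2: -2:-1/9*, -3:-1/8
~ [9] O move#3: -2:-1/7, -3:+1/6*
~ [6] X move#4: -2:-1/4*, -3:-1/3
~ [4] O move#5: -2:-1/2, -3:+1/1*
~ [1] end (terminal -1, X#6); searched 13 to 7
compare (X): move=+1 vs pass=-1

zugzwang(13, X) = False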